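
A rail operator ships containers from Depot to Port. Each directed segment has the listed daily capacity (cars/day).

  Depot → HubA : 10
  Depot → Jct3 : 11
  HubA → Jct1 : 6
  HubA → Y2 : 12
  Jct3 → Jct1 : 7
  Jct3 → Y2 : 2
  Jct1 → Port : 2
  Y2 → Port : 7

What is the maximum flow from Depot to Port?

9

Augment Depot→HubA→Jct1→Port: bottleneck 2, flow now 2.
Augment Depot→HubA→Y2→Port: bottleneck 7, flow now 9.
No augmenting path remains; maximum flow = 9.
In the residual graph, reachable from Depot: {Depot, HubA, Jct3, Jct1, Y2}.
Min-cut edges: Jct1→Port (2), Y2→Port (7); capacity 2 + 7 = 9.
This cut is saturated, so no flow can exceed 9.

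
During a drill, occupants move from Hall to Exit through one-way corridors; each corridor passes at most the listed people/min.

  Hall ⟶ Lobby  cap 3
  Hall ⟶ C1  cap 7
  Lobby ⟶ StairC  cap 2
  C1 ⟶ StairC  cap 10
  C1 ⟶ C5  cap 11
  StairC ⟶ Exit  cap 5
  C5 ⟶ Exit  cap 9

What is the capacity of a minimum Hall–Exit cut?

Augment Hall→Lobby→StairC→Exit: bottleneck 2, flow now 2.
Augment Hall→C1→StairC→Exit: bottleneck 3, flow now 5.
Augment Hall→C1→C5→Exit: bottleneck 4, flow now 9.
No augmenting path remains; maximum flow = 9.
By max-flow min-cut, the minimum cut capacity equals the max flow.
In the residual graph, reachable from Hall: {Hall, Lobby}.
Min-cut edges: Hall→C1 (7), Lobby→StairC (2); capacity 7 + 2 = 9.

9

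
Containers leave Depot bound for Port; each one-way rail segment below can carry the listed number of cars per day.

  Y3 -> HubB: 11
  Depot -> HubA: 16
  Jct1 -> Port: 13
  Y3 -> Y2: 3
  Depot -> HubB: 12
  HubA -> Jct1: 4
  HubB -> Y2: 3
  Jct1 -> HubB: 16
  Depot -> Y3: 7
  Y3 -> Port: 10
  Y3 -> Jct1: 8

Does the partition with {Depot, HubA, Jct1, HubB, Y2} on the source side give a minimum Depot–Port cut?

Given cut capacity: 7 + 13 = 20.
Augment Depot→Y3→Port: bottleneck 7, flow now 7.
Augment Depot→HubA→Jct1→Port: bottleneck 4, flow now 11.
No augmenting path remains; maximum flow = 11.
In the residual graph, reachable from Depot: {Depot, HubA, HubB, Y2}.
Min-cut edges: Depot→Y3 (7), HubA→Jct1 (4); capacity 7 + 4 = 11.
Cut capacity 20 exceeds the max flow 11, so it is not minimum.

No — its capacity is 20, but the minimum cut has capacity 11.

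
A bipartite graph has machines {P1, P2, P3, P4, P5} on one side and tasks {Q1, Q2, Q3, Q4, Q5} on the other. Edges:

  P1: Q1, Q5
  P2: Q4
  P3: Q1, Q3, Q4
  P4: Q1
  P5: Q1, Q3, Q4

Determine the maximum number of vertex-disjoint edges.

Unit-capacity flow: source→left, listed edges, right→sink; max matching = max flow.
Augmenting path P1→Q1 (+1); matched 1.
Augmenting path P2→Q4 (+1); matched 2.
Augmenting path P3→Q3 (+1); matched 3.
Augmenting path P4→Q1→P1→Q5 (+1); matched 4.
No augmenting path remains; maximum matching = 4.
König certificate: {P1, Q1, Q3, Q4} is a vertex cover of size 4 (every listed pair touches it), so no matching can be larger.

4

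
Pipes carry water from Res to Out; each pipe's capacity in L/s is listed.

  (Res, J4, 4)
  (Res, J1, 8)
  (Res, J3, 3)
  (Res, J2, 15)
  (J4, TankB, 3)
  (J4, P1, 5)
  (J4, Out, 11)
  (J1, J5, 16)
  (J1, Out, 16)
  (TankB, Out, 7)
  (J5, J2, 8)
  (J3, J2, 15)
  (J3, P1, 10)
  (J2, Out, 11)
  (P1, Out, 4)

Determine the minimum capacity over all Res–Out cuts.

Augment Res→J4→Out: bottleneck 4, flow now 4.
Augment Res→J1→Out: bottleneck 8, flow now 12.
Augment Res→J2→Out: bottleneck 11, flow now 23.
Augment Res→J3→P1→Out: bottleneck 3, flow now 26.
No augmenting path remains; maximum flow = 26.
By max-flow min-cut, the minimum cut capacity equals the max flow.
In the residual graph, reachable from Res: {Res, J2}.
Min-cut edges: Res→J4 (4), Res→J1 (8), Res→J3 (3), J2→Out (11); capacity 4 + 8 + 3 + 11 = 26.

26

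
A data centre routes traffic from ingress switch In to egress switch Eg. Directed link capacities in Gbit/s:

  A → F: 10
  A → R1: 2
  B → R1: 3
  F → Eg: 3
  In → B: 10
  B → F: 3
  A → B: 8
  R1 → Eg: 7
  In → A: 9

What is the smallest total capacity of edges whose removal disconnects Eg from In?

Augment In→A→F→Eg: bottleneck 3, flow now 3.
Augment In→A→R1→Eg: bottleneck 2, flow now 5.
Augment In→B→R1→Eg: bottleneck 3, flow now 8.
No augmenting path remains; maximum flow = 8.
By max-flow min-cut, the minimum cut capacity equals the max flow.
In the residual graph, reachable from In: {In, A, B, F}.
Min-cut edges: A→R1 (2), B→R1 (3), F→Eg (3); capacity 2 + 3 + 3 = 8.

8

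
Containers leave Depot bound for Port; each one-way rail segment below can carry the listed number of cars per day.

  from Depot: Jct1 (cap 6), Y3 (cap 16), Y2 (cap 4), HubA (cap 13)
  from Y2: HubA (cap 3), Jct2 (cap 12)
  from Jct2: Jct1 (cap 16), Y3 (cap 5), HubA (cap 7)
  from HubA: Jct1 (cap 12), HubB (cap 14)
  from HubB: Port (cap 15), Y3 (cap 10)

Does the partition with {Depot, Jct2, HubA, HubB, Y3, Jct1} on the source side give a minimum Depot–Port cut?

Given cut capacity: 4 + 15 = 19.
Augment Depot→HubA→HubB→Port: bottleneck 13, flow now 13.
Augment Depot→Y2→HubA→HubB→Port: bottleneck 1, flow now 14.
No augmenting path remains; maximum flow = 14.
In the residual graph, reachable from Depot: {Depot, Y2, Jct2, HubA, Y3, Jct1}.
Min-cut edges: HubA→HubB (14); capacity 14 = 14.
Cut capacity 19 exceeds the max flow 14, so it is not minimum.

No — its capacity is 19, but the minimum cut has capacity 14.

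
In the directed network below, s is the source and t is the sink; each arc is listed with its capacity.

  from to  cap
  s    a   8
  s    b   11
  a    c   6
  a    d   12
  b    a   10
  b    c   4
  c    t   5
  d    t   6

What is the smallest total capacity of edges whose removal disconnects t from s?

11

Augment s→a→c→t: bottleneck 5, flow now 5.
Augment s→a→d→t: bottleneck 3, flow now 8.
Augment s→b→a→d→t: bottleneck 3, flow now 11.
No augmenting path remains; maximum flow = 11.
By max-flow min-cut, the minimum cut capacity equals the max flow.
In the residual graph, reachable from s: {s, a, b, c, d}.
Min-cut edges: c→t (5), d→t (6); capacity 5 + 6 = 11.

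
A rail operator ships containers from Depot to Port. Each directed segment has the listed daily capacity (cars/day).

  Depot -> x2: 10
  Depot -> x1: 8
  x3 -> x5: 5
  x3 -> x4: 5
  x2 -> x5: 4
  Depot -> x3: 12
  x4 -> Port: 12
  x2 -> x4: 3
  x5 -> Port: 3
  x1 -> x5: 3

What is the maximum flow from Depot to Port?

Augment Depot→x1→x5→Port: bottleneck 3, flow now 3.
Augment Depot→x2→x4→Port: bottleneck 3, flow now 6.
Augment Depot→x3→x4→Port: bottleneck 5, flow now 11.
No augmenting path remains; maximum flow = 11.
In the residual graph, reachable from Depot: {Depot, x1, x2, x3, x5}.
Min-cut edges: x2→x4 (3), x3→x4 (5), x5→Port (3); capacity 3 + 5 + 3 = 11.
This cut is saturated, so no flow can exceed 11.

11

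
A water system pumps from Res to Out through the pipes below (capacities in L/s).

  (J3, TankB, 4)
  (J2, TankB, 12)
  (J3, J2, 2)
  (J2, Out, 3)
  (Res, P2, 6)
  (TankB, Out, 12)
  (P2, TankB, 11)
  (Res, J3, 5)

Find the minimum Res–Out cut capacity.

11

Augment Res→P2→TankB→Out: bottleneck 6, flow now 6.
Augment Res→J3→TankB→Out: bottleneck 4, flow now 10.
Augment Res→J3→J2→Out: bottleneck 1, flow now 11.
No augmenting path remains; maximum flow = 11.
By max-flow min-cut, the minimum cut capacity equals the max flow.
In the residual graph, reachable from Res: {Res}.
Min-cut edges: Res→P2 (6), Res→J3 (5); capacity 6 + 5 = 11.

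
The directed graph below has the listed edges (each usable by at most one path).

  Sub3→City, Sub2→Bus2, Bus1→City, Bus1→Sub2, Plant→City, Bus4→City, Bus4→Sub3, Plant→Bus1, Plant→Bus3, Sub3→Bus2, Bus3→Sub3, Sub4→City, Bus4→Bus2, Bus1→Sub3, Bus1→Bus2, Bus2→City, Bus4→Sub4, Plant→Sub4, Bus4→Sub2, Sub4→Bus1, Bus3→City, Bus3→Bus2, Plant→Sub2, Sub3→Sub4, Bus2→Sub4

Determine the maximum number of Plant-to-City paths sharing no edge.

5

Assign every edge capacity 1; by Menger, the answer equals the max flow.
Path Plant→City (+1); total 1.
Path Plant→Bus1→City (+1); total 2.
Path Plant→Bus3→City (+1); total 3.
Path Plant→Sub4→City (+1); total 4.
Path Plant→Sub2→Bus2→City (+1); total 5.
No residual Plant→City path; max flow = 5.
Certifying cut of size 5: {Plant→Bus1, Plant→Bus3, Plant→City, Plant→Sub2, Plant→Sub4}.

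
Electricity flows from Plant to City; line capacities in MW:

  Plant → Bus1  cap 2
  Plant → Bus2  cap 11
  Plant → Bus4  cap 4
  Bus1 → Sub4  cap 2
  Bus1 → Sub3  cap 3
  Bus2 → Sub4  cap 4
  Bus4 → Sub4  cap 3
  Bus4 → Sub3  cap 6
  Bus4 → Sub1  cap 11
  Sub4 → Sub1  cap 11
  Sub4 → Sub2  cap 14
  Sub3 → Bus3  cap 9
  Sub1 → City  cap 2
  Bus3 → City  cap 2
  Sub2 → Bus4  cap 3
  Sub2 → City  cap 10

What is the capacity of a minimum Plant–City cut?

Augment Plant→Bus4→Sub1→City: bottleneck 2, flow now 2.
Augment Plant→Bus1→Sub4→Sub2→City: bottleneck 2, flow now 4.
Augment Plant→Bus2→Sub4→Sub2→City: bottleneck 4, flow now 8.
Augment Plant→Bus4→Sub4→Sub2→City: bottleneck 2, flow now 10.
No augmenting path remains; maximum flow = 10.
By max-flow min-cut, the minimum cut capacity equals the max flow.
In the residual graph, reachable from Plant: {Plant, Bus2}.
Min-cut edges: Plant→Bus1 (2), Plant→Bus4 (4), Bus2→Sub4 (4); capacity 2 + 4 + 4 = 10.

10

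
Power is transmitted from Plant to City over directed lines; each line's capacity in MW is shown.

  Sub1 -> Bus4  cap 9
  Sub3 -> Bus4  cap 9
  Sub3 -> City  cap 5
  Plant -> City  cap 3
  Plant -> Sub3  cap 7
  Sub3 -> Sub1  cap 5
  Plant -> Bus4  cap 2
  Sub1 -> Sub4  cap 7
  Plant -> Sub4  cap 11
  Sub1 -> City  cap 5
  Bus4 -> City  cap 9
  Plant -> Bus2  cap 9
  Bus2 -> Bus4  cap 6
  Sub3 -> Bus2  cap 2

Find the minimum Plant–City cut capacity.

Augment Plant→City: bottleneck 3, flow now 3.
Augment Plant→Sub3→City: bottleneck 5, flow now 8.
Augment Plant→Bus4→City: bottleneck 2, flow now 10.
Augment Plant→Sub3→Sub1→City: bottleneck 2, flow now 12.
Augment Plant→Bus2→Bus4→City: bottleneck 6, flow now 18.
No augmenting path remains; maximum flow = 18.
By max-flow min-cut, the minimum cut capacity equals the max flow.
In the residual graph, reachable from Plant: {Plant, Bus2, Sub4}.
Min-cut edges: Plant→Sub3 (7), Plant→Bus4 (2), Plant→City (3), Bus2→Bus4 (6); capacity 7 + 2 + 3 + 6 = 18.

18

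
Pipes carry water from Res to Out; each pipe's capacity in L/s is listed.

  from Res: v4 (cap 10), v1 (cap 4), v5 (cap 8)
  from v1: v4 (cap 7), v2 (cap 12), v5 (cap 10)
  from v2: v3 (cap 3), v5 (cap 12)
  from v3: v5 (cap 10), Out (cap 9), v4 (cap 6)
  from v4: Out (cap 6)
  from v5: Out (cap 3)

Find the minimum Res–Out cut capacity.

Augment Res→v4→Out: bottleneck 6, flow now 6.
Augment Res→v5→Out: bottleneck 3, flow now 9.
Augment Res→v1→v2→v3→Out: bottleneck 3, flow now 12.
No augmenting path remains; maximum flow = 12.
By max-flow min-cut, the minimum cut capacity equals the max flow.
In the residual graph, reachable from Res: {Res, v1, v2, v4, v5}.
Min-cut edges: v2→v3 (3), v4→Out (6), v5→Out (3); capacity 3 + 6 + 3 = 12.

12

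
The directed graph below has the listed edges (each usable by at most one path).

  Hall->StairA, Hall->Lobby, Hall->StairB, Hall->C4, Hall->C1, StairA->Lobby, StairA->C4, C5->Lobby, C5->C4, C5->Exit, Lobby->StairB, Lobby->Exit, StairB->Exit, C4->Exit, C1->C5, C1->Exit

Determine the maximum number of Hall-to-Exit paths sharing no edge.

Assign every edge capacity 1; by Menger, the answer equals the max flow.
Path Hall→Lobby→Exit (+1); total 1.
Path Hall→StairB→Exit (+1); total 2.
Path Hall→C4→Exit (+1); total 3.
Path Hall→C1→Exit (+1); total 4.
No residual Hall→Exit path; max flow = 4.
Certifying cut of size 4: {C4→Exit, Hall→C1, Lobby→Exit, StairB→Exit}.

4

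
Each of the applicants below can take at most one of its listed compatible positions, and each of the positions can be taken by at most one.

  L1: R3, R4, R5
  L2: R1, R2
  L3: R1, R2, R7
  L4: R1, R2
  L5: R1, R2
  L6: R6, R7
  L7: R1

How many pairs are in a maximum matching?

5

Unit-capacity flow: source→left, listed edges, right→sink; max matching = max flow.
Augmenting path L1→R3 (+1); matched 1.
Augmenting path L2→R1 (+1); matched 2.
Augmenting path L3→R2 (+1); matched 3.
Augmenting path L6→R6 (+1); matched 4.
Augmenting path L4→R2→L3→R7 (+1); matched 5.
No augmenting path remains; maximum matching = 5.
König certificate: {L1, L3, L6, R1, R2} is a vertex cover of size 5 (every listed pair touches it), so no matching can be larger.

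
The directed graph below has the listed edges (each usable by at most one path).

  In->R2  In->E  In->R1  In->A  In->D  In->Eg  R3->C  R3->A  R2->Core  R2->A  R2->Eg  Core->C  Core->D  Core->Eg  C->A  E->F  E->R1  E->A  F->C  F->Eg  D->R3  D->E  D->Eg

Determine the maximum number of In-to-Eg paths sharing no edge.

4

Assign every edge capacity 1; by Menger, the answer equals the max flow.
Path In→Eg (+1); total 1.
Path In→R2→Eg (+1); total 2.
Path In→D→Eg (+1); total 3.
Path In→E→F→Eg (+1); total 4.
No residual In→Eg path; max flow = 4.
Certifying cut of size 4: {In→D, In→E, In→Eg, In→R2}.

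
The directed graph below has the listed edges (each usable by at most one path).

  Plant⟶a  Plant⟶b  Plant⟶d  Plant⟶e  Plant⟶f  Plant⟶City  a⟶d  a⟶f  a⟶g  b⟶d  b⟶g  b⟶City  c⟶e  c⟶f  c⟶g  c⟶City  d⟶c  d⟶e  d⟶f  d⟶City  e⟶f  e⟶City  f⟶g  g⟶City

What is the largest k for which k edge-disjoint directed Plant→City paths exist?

Assign every edge capacity 1; by Menger, the answer equals the max flow.
Augment Plant→City (+1); total 1.
Augment Plant→b→City (+1); total 2.
Augment Plant→d→City (+1); total 3.
Augment Plant→e→City (+1); total 4.
Augment Plant→a→g→City (+1); total 5.
Augment Plant→f→g→a→d→c→City (+1); total 6. (traverses a→g backwards in the residual graph, cancelling flow on it)
After the cancellation the 6 edge-disjoint paths are: Plant→a→d→c→City; Plant→b→City; Plant→d→City; Plant→e→City; Plant→f→g→City; Plant→City.
No residual Plant→City path; max flow = 6.
Certifying cut of size 6: {Plant→City, Plant→a, Plant→b, Plant→d, Plant→e, Plant→f}.

6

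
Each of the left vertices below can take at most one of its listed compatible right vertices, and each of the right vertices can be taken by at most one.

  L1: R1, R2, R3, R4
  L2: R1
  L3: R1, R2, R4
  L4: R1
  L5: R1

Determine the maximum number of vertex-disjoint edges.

3

Unit-capacity flow: source→left, listed edges, right→sink; max matching = max flow.
Augmenting path L1→R1 (+1); matched 1.
Augmenting path L3→R2 (+1); matched 2.
Augmenting path L2→R1→L1→R3 (+1); matched 3.
No augmenting path remains; maximum matching = 3.
König certificate: {L1, L3, R1} is a vertex cover of size 3 (every listed pair touches it), so no matching can be larger.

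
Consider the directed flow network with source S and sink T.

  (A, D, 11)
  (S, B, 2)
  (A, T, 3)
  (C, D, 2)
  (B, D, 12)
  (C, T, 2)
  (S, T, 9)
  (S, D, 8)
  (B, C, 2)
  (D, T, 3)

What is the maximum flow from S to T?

14

Augment S→T: bottleneck 9, flow now 9.
Augment S→D→T: bottleneck 3, flow now 12.
Augment S→B→C→T: bottleneck 2, flow now 14.
No augmenting path remains; maximum flow = 14.
In the residual graph, reachable from S: {S, D}.
Min-cut edges: S→B (2), S→T (9), D→T (3); capacity 2 + 9 + 3 = 14.
This cut is saturated, so no flow can exceed 14.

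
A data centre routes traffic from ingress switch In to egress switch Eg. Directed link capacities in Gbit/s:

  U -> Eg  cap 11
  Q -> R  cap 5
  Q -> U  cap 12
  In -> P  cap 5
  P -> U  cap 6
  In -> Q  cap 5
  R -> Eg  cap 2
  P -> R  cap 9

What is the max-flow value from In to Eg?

10

Augment In→P→R→Eg: bottleneck 2, flow now 2.
Augment In→P→U→Eg: bottleneck 3, flow now 5.
Augment In→Q→U→Eg: bottleneck 5, flow now 10.
No augmenting path remains; maximum flow = 10.
In the residual graph, reachable from In: {In}.
Min-cut edges: In→P (5), In→Q (5); capacity 5 + 5 = 10.
This cut is saturated, so no flow can exceed 10.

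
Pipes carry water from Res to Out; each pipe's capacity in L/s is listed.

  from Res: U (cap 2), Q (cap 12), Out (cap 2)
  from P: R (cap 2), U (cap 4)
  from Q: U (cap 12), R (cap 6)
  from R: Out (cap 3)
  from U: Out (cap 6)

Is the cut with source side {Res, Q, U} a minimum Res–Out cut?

Given cut capacity: 2 + 6 + 6 = 14.
Augment Res→Out: bottleneck 2, flow now 2.
Augment Res→U→Out: bottleneck 2, flow now 4.
Augment Res→Q→R→Out: bottleneck 3, flow now 7.
Augment Res→Q→U→Out: bottleneck 4, flow now 11.
No augmenting path remains; maximum flow = 11.
In the residual graph, reachable from Res: {Res, Q, R, U}.
Min-cut edges: Res→Out (2), R→Out (3), U→Out (6); capacity 2 + 3 + 6 = 11.
Cut capacity 14 exceeds the max flow 11, so it is not minimum.

No — its capacity is 14, but the minimum cut has capacity 11.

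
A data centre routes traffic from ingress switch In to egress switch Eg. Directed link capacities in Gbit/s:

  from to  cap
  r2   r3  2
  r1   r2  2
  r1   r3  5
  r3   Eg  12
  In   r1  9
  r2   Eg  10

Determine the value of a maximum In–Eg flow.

7

Augment In→r1→r2→Eg: bottleneck 2, flow now 2.
Augment In→r1→r3→Eg: bottleneck 5, flow now 7.
No augmenting path remains; maximum flow = 7.
In the residual graph, reachable from In: {In, r1}.
Min-cut edges: r1→r2 (2), r1→r3 (5); capacity 2 + 5 = 7.
This cut is saturated, so no flow can exceed 7.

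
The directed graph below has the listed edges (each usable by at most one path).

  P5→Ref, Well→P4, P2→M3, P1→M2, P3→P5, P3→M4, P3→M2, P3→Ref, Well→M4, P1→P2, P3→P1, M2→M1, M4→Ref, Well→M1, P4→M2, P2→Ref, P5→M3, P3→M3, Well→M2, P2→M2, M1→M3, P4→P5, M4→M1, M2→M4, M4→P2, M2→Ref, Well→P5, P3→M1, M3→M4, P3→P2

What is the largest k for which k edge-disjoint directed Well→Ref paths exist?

Assign every edge capacity 1; by Menger, the answer equals the max flow.
Path Well→P5→Ref (+1); total 1.
Path Well→M4→Ref (+1); total 2.
Path Well→M2→Ref (+1); total 3.
Path Well→P4→M2→M4→P2→Ref (+1); total 4.
No residual Well→Ref path; max flow = 4.
Certifying cut of size 4: {M2→Ref, M4→P2, M4→Ref, P5→Ref}.

4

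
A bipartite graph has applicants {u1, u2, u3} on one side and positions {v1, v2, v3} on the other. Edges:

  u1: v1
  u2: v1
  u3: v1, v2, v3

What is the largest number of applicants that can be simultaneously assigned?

Unit-capacity flow: source→left, listed edges, right→sink; max matching = max flow.
Augmenting path u1→v1 (+1); matched 1.
Augmenting path u3→v2 (+1); matched 2.
No augmenting path remains; maximum matching = 2.
König certificate: {u3, v1} is a vertex cover of size 2 (every listed pair touches it), so no matching can be larger.

2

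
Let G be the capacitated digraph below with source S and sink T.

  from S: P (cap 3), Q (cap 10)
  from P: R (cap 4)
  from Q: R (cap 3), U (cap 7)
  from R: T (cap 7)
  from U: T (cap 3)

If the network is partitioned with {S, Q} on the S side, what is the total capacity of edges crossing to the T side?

13

Edges leaving {S, Q}: S→P (3), Q→R (3), Q→U (7).
Cut capacity = 3 + 3 + 7 = 13.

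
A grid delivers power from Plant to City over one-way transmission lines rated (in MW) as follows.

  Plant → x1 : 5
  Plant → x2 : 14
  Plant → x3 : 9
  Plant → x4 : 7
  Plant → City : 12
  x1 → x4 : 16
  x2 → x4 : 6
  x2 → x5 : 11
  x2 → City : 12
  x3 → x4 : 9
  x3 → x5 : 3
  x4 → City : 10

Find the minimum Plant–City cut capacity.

34

Augment Plant→City: bottleneck 12, flow now 12.
Augment Plant→x2→City: bottleneck 12, flow now 24.
Augment Plant→x4→City: bottleneck 7, flow now 31.
Augment Plant→x1→x4→City: bottleneck 3, flow now 34.
No augmenting path remains; maximum flow = 34.
By max-flow min-cut, the minimum cut capacity equals the max flow.
In the residual graph, reachable from Plant: {Plant, x1, x2, x3, x4, x5}.
Min-cut edges: Plant→City (12), x2→City (12), x4→City (10); capacity 12 + 12 + 10 = 34.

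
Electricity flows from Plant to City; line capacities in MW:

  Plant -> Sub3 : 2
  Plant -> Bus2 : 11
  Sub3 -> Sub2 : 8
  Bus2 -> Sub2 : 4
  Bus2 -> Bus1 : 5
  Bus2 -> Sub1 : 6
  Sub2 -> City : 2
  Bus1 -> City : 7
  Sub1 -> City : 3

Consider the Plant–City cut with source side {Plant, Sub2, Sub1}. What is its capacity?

Edges leaving {Plant, Sub2, Sub1}: Plant→Sub3 (2), Plant→Bus2 (11), Sub2→City (2), Sub1→City (3).
Cut capacity = 2 + 11 + 2 + 3 = 18.

18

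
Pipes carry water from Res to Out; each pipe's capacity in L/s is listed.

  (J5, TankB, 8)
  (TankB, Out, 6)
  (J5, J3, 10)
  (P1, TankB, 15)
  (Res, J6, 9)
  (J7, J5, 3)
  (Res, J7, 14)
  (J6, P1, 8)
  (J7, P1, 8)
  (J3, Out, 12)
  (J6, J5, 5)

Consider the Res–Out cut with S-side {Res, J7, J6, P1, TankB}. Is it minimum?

Given cut capacity: 3 + 5 + 6 = 14.
Augment Res→J7→P1→TankB→Out: bottleneck 6, flow now 6.
Augment Res→J7→J5→J3→Out: bottleneck 3, flow now 9.
Augment Res→J6→J5→J3→Out: bottleneck 5, flow now 14.
No augmenting path remains; maximum flow = 14.
Cut capacity 14 equals the max flow, so it is a minimum cut.

Yes — it is a minimum cut (capacity 14).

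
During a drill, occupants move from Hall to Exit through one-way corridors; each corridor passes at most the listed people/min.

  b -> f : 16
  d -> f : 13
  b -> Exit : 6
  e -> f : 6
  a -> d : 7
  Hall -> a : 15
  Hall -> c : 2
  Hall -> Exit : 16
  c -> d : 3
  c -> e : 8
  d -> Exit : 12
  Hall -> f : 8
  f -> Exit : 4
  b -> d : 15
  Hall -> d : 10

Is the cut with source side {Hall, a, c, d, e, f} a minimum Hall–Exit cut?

Yes — it is a minimum cut (capacity 32).

Given cut capacity: 16 + 12 + 4 = 32.
Augment Hall→Exit: bottleneck 16, flow now 16.
Augment Hall→d→Exit: bottleneck 10, flow now 26.
Augment Hall→f→Exit: bottleneck 4, flow now 30.
Augment Hall→a→d→Exit: bottleneck 2, flow now 32.
No augmenting path remains; maximum flow = 32.
Cut capacity 32 equals the max flow, so it is a minimum cut.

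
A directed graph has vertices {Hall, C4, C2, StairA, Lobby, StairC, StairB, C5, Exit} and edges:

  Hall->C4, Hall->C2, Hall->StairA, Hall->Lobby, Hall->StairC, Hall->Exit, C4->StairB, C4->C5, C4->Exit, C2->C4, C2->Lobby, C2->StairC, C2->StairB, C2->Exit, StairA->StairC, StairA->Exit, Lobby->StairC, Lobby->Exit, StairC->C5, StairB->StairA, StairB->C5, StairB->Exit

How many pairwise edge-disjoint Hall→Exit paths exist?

Assign every edge capacity 1; by Menger, the answer equals the max flow.
Path Hall→Exit (+1); total 1.
Path Hall→C4→Exit (+1); total 2.
Path Hall→C2→Exit (+1); total 3.
Path Hall→StairA→Exit (+1); total 4.
Path Hall→Lobby→Exit (+1); total 5.
No residual Hall→Exit path; max flow = 5.
Certifying cut of size 5: {Hall→C2, Hall→C4, Hall→Exit, Hall→Lobby, Hall→StairA}.

5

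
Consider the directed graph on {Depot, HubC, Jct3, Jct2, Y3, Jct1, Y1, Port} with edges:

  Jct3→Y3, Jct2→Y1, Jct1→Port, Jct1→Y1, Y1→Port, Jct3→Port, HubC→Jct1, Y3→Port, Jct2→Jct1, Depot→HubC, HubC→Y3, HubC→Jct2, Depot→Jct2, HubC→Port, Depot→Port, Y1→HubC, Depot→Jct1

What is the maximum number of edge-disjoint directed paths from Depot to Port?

Assign every edge capacity 1; by Menger, the answer equals the max flow.
Path Depot→Port (+1); total 1.
Path Depot→HubC→Port (+1); total 2.
Path Depot→Jct1→Port (+1); total 3.
Path Depot→Jct2→Y1→Port (+1); total 4.
No residual Depot→Port path; max flow = 4.
Certifying cut of size 4: {Depot→HubC, Depot→Jct1, Depot→Jct2, Depot→Port}.

4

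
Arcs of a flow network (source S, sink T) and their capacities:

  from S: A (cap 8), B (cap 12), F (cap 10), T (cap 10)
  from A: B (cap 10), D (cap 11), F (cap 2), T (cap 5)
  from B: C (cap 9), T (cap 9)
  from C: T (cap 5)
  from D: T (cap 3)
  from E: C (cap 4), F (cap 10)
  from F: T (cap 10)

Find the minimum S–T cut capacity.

Augment S→T: bottleneck 10, flow now 10.
Augment S→A→T: bottleneck 5, flow now 15.
Augment S→B→T: bottleneck 9, flow now 24.
Augment S→F→T: bottleneck 10, flow now 34.
Augment S→A→D→T: bottleneck 3, flow now 37.
Augment S→B→C→T: bottleneck 3, flow now 40.
No augmenting path remains; maximum flow = 40.
By max-flow min-cut, the minimum cut capacity equals the max flow.
In the residual graph, reachable from S: {S}.
Min-cut edges: S→A (8), S→B (12), S→F (10), S→T (10); capacity 8 + 12 + 10 + 10 = 40.

40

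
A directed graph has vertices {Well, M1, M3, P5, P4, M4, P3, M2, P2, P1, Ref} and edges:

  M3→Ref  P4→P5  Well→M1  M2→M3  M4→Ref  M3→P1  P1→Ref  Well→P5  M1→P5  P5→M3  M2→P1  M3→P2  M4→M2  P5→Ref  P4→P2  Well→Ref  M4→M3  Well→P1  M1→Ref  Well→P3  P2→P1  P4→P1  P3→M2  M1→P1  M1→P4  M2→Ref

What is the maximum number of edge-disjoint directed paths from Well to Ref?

Assign every edge capacity 1; by Menger, the answer equals the max flow.
Path Well→Ref (+1); total 1.
Path Well→M1→Ref (+1); total 2.
Path Well→P5→Ref (+1); total 3.
Path Well→P1→Ref (+1); total 4.
Path Well→P3→M2→Ref (+1); total 5.
No residual Well→Ref path; max flow = 5.
Certifying cut of size 5: {Well→M1, Well→P1, Well→P3, Well→P5, Well→Ref}.

5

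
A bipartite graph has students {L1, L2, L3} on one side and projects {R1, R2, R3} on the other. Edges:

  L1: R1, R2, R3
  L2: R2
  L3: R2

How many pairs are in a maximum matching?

2

Unit-capacity flow: source→left, listed edges, right→sink; max matching = max flow.
Augmenting path L1→R1 (+1); matched 1.
Augmenting path L2→R2 (+1); matched 2.
No augmenting path remains; maximum matching = 2.
König certificate: {L1, R2} is a vertex cover of size 2 (every listed pair touches it), so no matching can be larger.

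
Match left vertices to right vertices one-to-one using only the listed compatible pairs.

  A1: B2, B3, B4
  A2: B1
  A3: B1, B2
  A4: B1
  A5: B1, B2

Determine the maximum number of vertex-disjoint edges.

3

Unit-capacity flow: source→left, listed edges, right→sink; max matching = max flow.
Augmenting path A1→B2 (+1); matched 1.
Augmenting path A2→B1 (+1); matched 2.
Augmenting path A3→B2→A1→B3 (+1); matched 3.
No augmenting path remains; maximum matching = 3.
König certificate: {A1, B1, B2} is a vertex cover of size 3 (every listed pair touches it), so no matching can be larger.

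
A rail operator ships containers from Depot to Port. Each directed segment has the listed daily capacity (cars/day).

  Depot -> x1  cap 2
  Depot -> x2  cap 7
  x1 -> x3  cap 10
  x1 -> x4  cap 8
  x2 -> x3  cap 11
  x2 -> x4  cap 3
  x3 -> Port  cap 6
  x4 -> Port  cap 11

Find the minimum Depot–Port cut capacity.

9

Augment Depot→x1→x3→Port: bottleneck 2, flow now 2.
Augment Depot→x2→x3→Port: bottleneck 4, flow now 6.
Augment Depot→x2→x4→Port: bottleneck 3, flow now 9.
No augmenting path remains; maximum flow = 9.
By max-flow min-cut, the minimum cut capacity equals the max flow.
In the residual graph, reachable from Depot: {Depot}.
Min-cut edges: Depot→x1 (2), Depot→x2 (7); capacity 2 + 7 = 9.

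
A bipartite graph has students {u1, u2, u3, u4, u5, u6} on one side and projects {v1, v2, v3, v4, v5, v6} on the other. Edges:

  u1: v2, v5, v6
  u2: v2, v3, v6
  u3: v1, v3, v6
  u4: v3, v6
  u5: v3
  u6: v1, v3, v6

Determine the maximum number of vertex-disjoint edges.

Unit-capacity flow: source→left, listed edges, right→sink; max matching = max flow.
Augmenting path u1→v2 (+1); matched 1.
Augmenting path u2→v3 (+1); matched 2.
Augmenting path u3→v1 (+1); matched 3.
Augmenting path u4→v6 (+1); matched 4.
Augmenting path u5→v3→u2→v2→u1→v5 (+1); matched 5.
No augmenting path remains; maximum matching = 5.
König certificate: {u1, u2, v1, v3, v6} is a vertex cover of size 5 (every listed pair touches it), so no matching can be larger.

5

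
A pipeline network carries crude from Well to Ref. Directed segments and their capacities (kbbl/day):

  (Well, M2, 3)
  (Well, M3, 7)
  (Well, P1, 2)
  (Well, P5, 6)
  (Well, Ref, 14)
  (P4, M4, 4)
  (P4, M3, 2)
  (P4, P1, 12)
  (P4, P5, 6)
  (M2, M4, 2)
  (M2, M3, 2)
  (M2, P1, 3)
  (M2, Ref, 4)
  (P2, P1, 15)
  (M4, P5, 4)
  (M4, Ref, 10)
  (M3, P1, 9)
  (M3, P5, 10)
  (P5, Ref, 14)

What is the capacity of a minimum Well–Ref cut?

30

Augment Well→Ref: bottleneck 14, flow now 14.
Augment Well→M2→Ref: bottleneck 3, flow now 17.
Augment Well→P5→Ref: bottleneck 6, flow now 23.
Augment Well→M3→P5→Ref: bottleneck 7, flow now 30.
No augmenting path remains; maximum flow = 30.
By max-flow min-cut, the minimum cut capacity equals the max flow.
In the residual graph, reachable from Well: {Well, P1}.
Min-cut edges: Well→M2 (3), Well→M3 (7), Well→P5 (6), Well→Ref (14); capacity 3 + 7 + 6 + 14 = 30.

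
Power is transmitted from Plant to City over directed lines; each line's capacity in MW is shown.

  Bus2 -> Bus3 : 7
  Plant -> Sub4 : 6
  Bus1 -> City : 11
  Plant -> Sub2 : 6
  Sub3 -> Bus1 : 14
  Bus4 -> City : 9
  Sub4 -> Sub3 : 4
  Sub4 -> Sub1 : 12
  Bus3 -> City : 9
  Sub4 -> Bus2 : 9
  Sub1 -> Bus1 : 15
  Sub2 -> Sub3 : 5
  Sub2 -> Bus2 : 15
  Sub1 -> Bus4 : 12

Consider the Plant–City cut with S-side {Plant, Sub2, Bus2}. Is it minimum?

No — its capacity is 18, but the minimum cut has capacity 12.

Given cut capacity: 6 + 5 + 7 = 18.
Augment Plant→Sub4→Bus2→Bus3→City: bottleneck 6, flow now 6.
Augment Plant→Sub2→Bus2→Bus3→City: bottleneck 1, flow now 7.
Augment Plant→Sub2→Sub3→Bus1→City: bottleneck 5, flow now 12.
No augmenting path remains; maximum flow = 12.
In the residual graph, reachable from Plant: {Plant}.
Min-cut edges: Plant→Sub4 (6), Plant→Sub2 (6); capacity 6 + 6 = 12.
Cut capacity 18 exceeds the max flow 12, so it is not minimum.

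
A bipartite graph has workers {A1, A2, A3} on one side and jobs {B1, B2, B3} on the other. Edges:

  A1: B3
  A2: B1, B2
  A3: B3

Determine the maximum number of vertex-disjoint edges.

2

Unit-capacity flow: source→left, listed edges, right→sink; max matching = max flow.
Augmenting path A1→B3 (+1); matched 1.
Augmenting path A2→B1 (+1); matched 2.
No augmenting path remains; maximum matching = 2.
König certificate: {A2, B3} is a vertex cover of size 2 (every listed pair touches it), so no matching can be larger.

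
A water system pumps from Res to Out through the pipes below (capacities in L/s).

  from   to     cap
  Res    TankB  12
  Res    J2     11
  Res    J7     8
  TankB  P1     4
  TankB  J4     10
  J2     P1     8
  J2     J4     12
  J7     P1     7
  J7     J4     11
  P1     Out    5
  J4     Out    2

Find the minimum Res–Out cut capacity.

Augment Res→TankB→P1→Out: bottleneck 4, flow now 4.
Augment Res→TankB→J4→Out: bottleneck 2, flow now 6.
Augment Res→J2→P1→Out: bottleneck 1, flow now 7.
No augmenting path remains; maximum flow = 7.
By max-flow min-cut, the minimum cut capacity equals the max flow.
In the residual graph, reachable from Res: {Res, TankB, J2, J7, P1, J4}.
Min-cut edges: P1→Out (5), J4→Out (2); capacity 5 + 2 = 7.

7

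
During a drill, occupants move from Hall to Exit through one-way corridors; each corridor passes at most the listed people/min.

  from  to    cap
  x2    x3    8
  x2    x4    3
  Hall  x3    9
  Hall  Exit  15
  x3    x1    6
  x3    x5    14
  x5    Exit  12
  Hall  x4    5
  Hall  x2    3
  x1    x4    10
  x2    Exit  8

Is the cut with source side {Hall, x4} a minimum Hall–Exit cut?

Given cut capacity: 3 + 9 + 15 = 27.
Augment Hall→Exit: bottleneck 15, flow now 15.
Augment Hall→x2→Exit: bottleneck 3, flow now 18.
Augment Hall→x3→x5→Exit: bottleneck 9, flow now 27.
No augmenting path remains; maximum flow = 27.
Cut capacity 27 equals the max flow, so it is a minimum cut.

Yes — it is a minimum cut (capacity 27).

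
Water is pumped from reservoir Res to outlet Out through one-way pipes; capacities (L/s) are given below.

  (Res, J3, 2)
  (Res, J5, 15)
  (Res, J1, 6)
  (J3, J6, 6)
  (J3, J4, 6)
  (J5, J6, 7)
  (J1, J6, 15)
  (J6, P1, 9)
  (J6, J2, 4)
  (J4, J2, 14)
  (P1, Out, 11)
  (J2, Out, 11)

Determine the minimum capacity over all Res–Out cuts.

Augment Res→J3→J6→P1→Out: bottleneck 2, flow now 2.
Augment Res→J5→J6→P1→Out: bottleneck 7, flow now 9.
Augment Res→J1→J6→J2→Out: bottleneck 4, flow now 13.
Augment Res→J1→J6→J3→J4→J2→Out: bottleneck 2, flow now 15. (uses reverse residual edge)
No augmenting path remains; maximum flow = 15.
By max-flow min-cut, the minimum cut capacity equals the max flow.
In the residual graph, reachable from Res: {Res, J5}.
Min-cut edges: Res→J3 (2), Res→J1 (6), J5→J6 (7); capacity 2 + 6 + 7 = 15.

15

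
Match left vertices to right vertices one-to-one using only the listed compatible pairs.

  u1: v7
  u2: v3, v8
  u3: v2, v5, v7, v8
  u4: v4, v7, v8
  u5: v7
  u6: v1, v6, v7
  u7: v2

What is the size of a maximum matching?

6

Unit-capacity flow: source→left, listed edges, right→sink; max matching = max flow.
Augmenting path u1→v7 (+1); matched 1.
Augmenting path u2→v3 (+1); matched 2.
Augmenting path u3→v2 (+1); matched 3.
Augmenting path u4→v4 (+1); matched 4.
Augmenting path u6→v1 (+1); matched 5.
Augmenting path u7→v2→u3→v5 (+1); matched 6.
No augmenting path remains; maximum matching = 6.
König certificate: {u2, u3, u4, u6, u7, v7} is a vertex cover of size 6 (every listed pair touches it), so no matching can be larger.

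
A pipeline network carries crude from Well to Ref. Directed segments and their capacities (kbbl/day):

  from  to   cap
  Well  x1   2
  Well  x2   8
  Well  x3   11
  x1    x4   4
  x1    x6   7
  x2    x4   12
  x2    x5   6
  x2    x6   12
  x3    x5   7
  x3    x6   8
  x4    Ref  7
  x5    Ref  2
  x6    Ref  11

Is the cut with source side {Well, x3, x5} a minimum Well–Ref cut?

Given cut capacity: 2 + 8 + 8 + 2 = 20.
Augment Well→x1→x4→Ref: bottleneck 2, flow now 2.
Augment Well→x2→x4→Ref: bottleneck 5, flow now 7.
Augment Well→x2→x5→Ref: bottleneck 2, flow now 9.
Augment Well→x2→x6→Ref: bottleneck 1, flow now 10.
Augment Well→x3→x6→Ref: bottleneck 8, flow now 18.
Augment Well→x3→x5→x2→x6→Ref: bottleneck 2, flow now 20. (uses reverse residual edge)
No augmenting path remains; maximum flow = 20.
Cut capacity 20 equals the max flow, so it is a minimum cut.

Yes — it is a minimum cut (capacity 20).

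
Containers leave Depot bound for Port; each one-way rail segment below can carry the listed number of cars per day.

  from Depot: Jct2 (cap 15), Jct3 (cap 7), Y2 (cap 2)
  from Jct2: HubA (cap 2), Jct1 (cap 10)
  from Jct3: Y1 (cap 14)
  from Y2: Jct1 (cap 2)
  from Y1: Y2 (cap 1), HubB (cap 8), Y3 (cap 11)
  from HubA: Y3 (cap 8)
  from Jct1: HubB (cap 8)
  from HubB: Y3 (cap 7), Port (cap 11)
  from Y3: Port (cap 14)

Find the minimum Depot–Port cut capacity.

17

Augment Depot→Jct2→HubA→Y3→Port: bottleneck 2, flow now 2.
Augment Depot→Jct2→Jct1→HubB→Port: bottleneck 8, flow now 10.
Augment Depot→Jct3→Y1→HubB→Port: bottleneck 3, flow now 13.
Augment Depot→Jct3→Y1→Y3→Port: bottleneck 4, flow now 17.
No augmenting path remains; maximum flow = 17.
By max-flow min-cut, the minimum cut capacity equals the max flow.
In the residual graph, reachable from Depot: {Depot, Jct2, Y2, Jct1}.
Min-cut edges: Depot→Jct3 (7), Jct2→HubA (2), Jct1→HubB (8); capacity 7 + 2 + 8 = 17.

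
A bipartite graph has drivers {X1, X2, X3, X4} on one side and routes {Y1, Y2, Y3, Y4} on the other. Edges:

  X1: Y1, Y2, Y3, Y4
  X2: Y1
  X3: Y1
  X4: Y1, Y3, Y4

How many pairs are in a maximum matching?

3

Unit-capacity flow: source→left, listed edges, right→sink; max matching = max flow.
Augmenting path X1→Y1 (+1); matched 1.
Augmenting path X4→Y3 (+1); matched 2.
Augmenting path X2→Y1→X1→Y2 (+1); matched 3.
No augmenting path remains; maximum matching = 3.
König certificate: {X1, X4, Y1} is a vertex cover of size 3 (every listed pair touches it), so no matching can be larger.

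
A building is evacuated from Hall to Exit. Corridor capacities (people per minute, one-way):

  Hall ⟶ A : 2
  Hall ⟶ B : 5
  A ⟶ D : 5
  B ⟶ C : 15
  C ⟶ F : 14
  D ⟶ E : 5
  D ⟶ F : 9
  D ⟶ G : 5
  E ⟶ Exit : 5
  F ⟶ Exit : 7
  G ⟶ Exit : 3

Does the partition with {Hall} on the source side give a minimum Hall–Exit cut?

Yes — it is a minimum cut (capacity 7).

Given cut capacity: 2 + 5 = 7.
Augment Hall→A→D→E→Exit: bottleneck 2, flow now 2.
Augment Hall→B→C→F→Exit: bottleneck 5, flow now 7.
No augmenting path remains; maximum flow = 7.
Cut capacity 7 equals the max flow, so it is a minimum cut.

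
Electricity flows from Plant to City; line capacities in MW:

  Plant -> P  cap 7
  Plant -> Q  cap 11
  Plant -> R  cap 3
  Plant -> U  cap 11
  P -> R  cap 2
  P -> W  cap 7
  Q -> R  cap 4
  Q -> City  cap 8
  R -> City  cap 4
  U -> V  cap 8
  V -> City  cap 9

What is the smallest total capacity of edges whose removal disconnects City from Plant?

20

Augment Plant→Q→City: bottleneck 8, flow now 8.
Augment Plant→R→City: bottleneck 3, flow now 11.
Augment Plant→P→R→City: bottleneck 1, flow now 12.
Augment Plant→U→V→City: bottleneck 8, flow now 20.
No augmenting path remains; maximum flow = 20.
By max-flow min-cut, the minimum cut capacity equals the max flow.
In the residual graph, reachable from Plant: {Plant, P, Q, R, U, W}.
Min-cut edges: Q→City (8), R→City (4), U→V (8); capacity 8 + 4 + 8 = 20.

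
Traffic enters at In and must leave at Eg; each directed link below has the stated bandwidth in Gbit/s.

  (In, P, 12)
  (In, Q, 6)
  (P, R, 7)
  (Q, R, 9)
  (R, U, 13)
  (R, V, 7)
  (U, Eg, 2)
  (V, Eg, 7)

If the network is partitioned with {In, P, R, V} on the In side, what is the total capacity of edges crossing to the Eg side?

26

Edges leaving {In, P, R, V}: In→Q (6), R→U (13), V→Eg (7).
Cut capacity = 6 + 13 + 7 = 26.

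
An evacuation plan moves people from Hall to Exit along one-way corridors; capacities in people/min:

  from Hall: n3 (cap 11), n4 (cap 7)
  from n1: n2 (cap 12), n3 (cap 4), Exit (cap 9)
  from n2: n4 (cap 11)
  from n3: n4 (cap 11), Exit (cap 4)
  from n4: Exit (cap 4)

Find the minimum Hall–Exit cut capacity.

Augment Hall→n3→Exit: bottleneck 4, flow now 4.
Augment Hall→n4→Exit: bottleneck 4, flow now 8.
No augmenting path remains; maximum flow = 8.
By max-flow min-cut, the minimum cut capacity equals the max flow.
In the residual graph, reachable from Hall: {Hall, n3, n4}.
Min-cut edges: n3→Exit (4), n4→Exit (4); capacity 4 + 4 = 8.

8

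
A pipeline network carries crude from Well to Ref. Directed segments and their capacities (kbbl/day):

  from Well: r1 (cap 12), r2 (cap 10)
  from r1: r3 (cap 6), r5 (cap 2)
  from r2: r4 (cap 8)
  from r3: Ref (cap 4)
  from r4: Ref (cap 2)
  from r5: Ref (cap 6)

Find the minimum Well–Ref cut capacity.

8

Augment Well→r1→r3→Ref: bottleneck 4, flow now 4.
Augment Well→r1→r5→Ref: bottleneck 2, flow now 6.
Augment Well→r2→r4→Ref: bottleneck 2, flow now 8.
No augmenting path remains; maximum flow = 8.
By max-flow min-cut, the minimum cut capacity equals the max flow.
In the residual graph, reachable from Well: {Well, r1, r2, r3, r4}.
Min-cut edges: r1→r5 (2), r3→Ref (4), r4→Ref (2); capacity 2 + 4 + 2 = 8.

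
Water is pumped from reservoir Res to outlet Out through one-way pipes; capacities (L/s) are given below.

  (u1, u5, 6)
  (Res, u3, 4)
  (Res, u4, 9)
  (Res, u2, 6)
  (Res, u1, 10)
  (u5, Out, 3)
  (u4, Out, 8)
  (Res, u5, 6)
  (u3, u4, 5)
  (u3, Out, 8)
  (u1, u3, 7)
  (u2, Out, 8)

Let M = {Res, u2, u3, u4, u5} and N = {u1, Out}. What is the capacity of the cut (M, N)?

37

Edges leaving {Res, u2, u3, u4, u5}: Res→u1 (10), u2→Out (8), u3→Out (8), u4→Out (8), u5→Out (3).
Cut capacity = 10 + 8 + 8 + 8 + 3 = 37.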